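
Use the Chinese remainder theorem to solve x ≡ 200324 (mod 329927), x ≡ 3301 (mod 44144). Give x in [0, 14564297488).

10433481845

Write x = 200324 + 329927·k. Then 329927·k ≡ 3301 − 200324 ≡ 23697 (mod 44144).
Need 329927⁻¹ mod 44144. Extended Euclid on (44144, 20919):
44144 = 2·20919 + 2306
20919 = 9·2306 + 165
2306 = 13·165 + 161
165 = 1·161 + 4
161 = 40·4 + 1
4 = 4·1 + 0
Back-substitute:
1 = 161 − 40·4
1 = −40·165 + 41·161
1 = 41·2306 − 573·165
1 = −573·20919 + 5198·2306
1 = 5198·44144 − 10969·20919
329927⁻¹ ≡ 33175 (mod 44144), so k ≡ 33175·23697 ≡ 31623 (mod 44144).
x = 200324 + 329927·31623 = 10433481845.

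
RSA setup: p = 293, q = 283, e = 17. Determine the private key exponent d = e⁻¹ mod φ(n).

62969

φ(n) = (p−1)(q−1) = 292·282 = 82344.
Need d with 17·d ≡ 1 (mod 82344). Apply the extended Euclidean algorithm:
82344 = 4843×17 + 13
17 = 1×13 + 4
13 = 3×4 + 1
4 = 4×1 + 0
Back-substitute:
1 = 13 − 3·4
1 = −3·17 + 4·13
1 = 4·82344 − 19375·17
So 17·(-19375) ≡ 1 (mod 82344), hence d ≡ -19375 ≡ 62969 (mod 82344).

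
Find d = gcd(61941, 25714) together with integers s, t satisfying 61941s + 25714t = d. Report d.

Apply Euclid's algorithm to 61941 and 25714:
61941 = 2·25714 + 10513
25714 = 2·10513 + 4688
10513 = 2·4688 + 1137
4688 = 4·1137 + 140
1137 = 8·140 + 17
140 = 8·17 + 4
17 = 4·4 + 1
4 = 4·1 + 0
gcd(61941, 25714) = 1.
Working backward:
1 = 17 − 4·4
1 = −4·140 + 33·17
1 = 33·1137 − 268·140
1 = −268·4688 + 1105·1137
1 = 1105·10513 − 2478·4688
1 = −2478·25714 + 6061·10513
1 = 6061·61941 − 14600·25714
So 1 = (6061)·61941 + (-14600)·25714.

1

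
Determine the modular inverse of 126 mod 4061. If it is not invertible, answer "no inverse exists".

419

Extended Euclidean algorithm:
4061 = 32×126 + 29
126 = 4×29 + 10
29 = 2×10 + 9
10 = 1×9 + 1
9 = 9×1 + 0
gcd = 1, so the inverse exists. Back-substitute:
1 = 10 − 9
1 = −29 + 3·10
1 = 3·126 − 13·29
1 = −13·4061 + 419·126
So 126·419 ≡ 1 (mod 4061).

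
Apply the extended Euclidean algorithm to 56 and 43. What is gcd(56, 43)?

Repeated division:
56 = 1*43 + 13
43 = 3*13 + 4
13 = 3*4 + 1
4 = 4*1 + 0
gcd(56, 43) = 1.
Express as a combination:
1 = 13 − 3·4
1 = −3·43 + 10·13
1 = 10·56 − 13·43
So 1 = (10)·56 + (-13)·43.

1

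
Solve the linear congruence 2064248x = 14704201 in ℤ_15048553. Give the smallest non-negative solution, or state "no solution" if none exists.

First find gcd(2064248, 15048553):
15048553 = 7*2064248 + 598817
2064248 = 3*598817 + 267797
598817 = 2*267797 + 63223
267797 = 4*63223 + 14905
63223 = 4*14905 + 3603
14905 = 4*3603 + 493
3603 = 7*493 + 152
493 = 3*152 + 37
152 = 4*37 + 4
37 = 9*4 + 1
4 = 4*1 + 0
gcd = 1, so a unique solution mod 15048553 exists.
Back-substitute for the Bézout coefficients:
1 = 37 − 9·4
1 = −9·152 + 37·37
1 = 37·493 − 120·152
1 = −120·3603 + 877·493
1 = 877·14905 − 3628·3603
1 = −3628·63223 + 15389·14905
1 = 15389·267797 − 65184·63223
1 = −65184·598817 + 145757·267797
1 = 145757·2064248 − 502455·598817
1 = −502455·15048553 + 3662942·2064248
So 2064248·(3662942) ≡ 1 (mod 15048553), giving 2064248⁻¹ ≡ 3662942.
x ≡ 2064248⁻¹·14704201 ≡ 3662942·14704201 ≡ 13260323 (mod 15048553).

13260323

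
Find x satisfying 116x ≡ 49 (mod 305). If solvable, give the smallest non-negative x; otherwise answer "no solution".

124

First find gcd(116, 305):
305 = 2*116 + 73
116 = 1*73 + 43
73 = 1*43 + 30
43 = 1*30 + 13
30 = 2*13 + 4
13 = 3*4 + 1
4 = 4*1 + 0
gcd = 1, so a unique solution mod 305 exists.
Back-substitute for the Bézout coefficients:
1 = 13 − 3·4
1 = −3·30 + 7·13
1 = 7·43 − 10·30
1 = −10·73 + 17·43
1 = 17·116 − 27·73
1 = −27·305 + 71·116
So 116·(71) ≡ 1 (mod 305), giving 116⁻¹ ≡ 71.
x ≡ 116⁻¹·49 ≡ 71·49 ≡ 124 (mod 305).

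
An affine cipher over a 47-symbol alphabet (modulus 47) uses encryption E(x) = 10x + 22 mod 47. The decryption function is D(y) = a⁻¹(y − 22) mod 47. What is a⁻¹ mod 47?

33

Run Euclid on (47, 10):
47 = 4·10 + 7
10 = 1·7 + 3
7 = 2·3 + 1
3 = 3·1 + 0
Since gcd(10, 47) = 1, back-substitute to write 1 as a combination:
1 = 7 − 2·3
1 = −2·10 + 3·7
1 = 3·47 − 14·10
Thus 10·(-14) ≡ 1 (mod 47); reducing, -14 mod 47 = 33.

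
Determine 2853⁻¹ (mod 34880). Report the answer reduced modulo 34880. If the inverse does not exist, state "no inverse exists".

Run Euclid on (34880, 2853):
34880 = 12×2853 + 644
2853 = 4×644 + 277
644 = 2×277 + 90
277 = 3×90 + 7
90 = 12×7 + 6
7 = 1×6 + 1
6 = 6×1 + 0
gcd = 1, so the inverse exists. Back-substitute:
1 = 7 − 6
1 = −90 + 13·7
1 = 13·277 − 40·90
1 = −40·644 + 93·277
1 = 93·2853 − 412·644
1 = −412·34880 + 5037·2853
So 2853·5037 ≡ 1 (mod 34880).

5037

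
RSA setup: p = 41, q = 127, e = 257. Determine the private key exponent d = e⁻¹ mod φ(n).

353

φ(n) = (p−1)(q−1) = 40·126 = 5040.
Need d with 257·d ≡ 1 (mod 5040). Apply the extended Euclidean algorithm:
5040 = 19·257 + 157
257 = 1·157 + 100
157 = 1·100 + 57
100 = 1·57 + 43
57 = 1·43 + 14
43 = 3·14 + 1
14 = 14·1 + 0
Back-substitute:
1 = 43 − 3·14
1 = −3·57 + 4·43
1 = 4·100 − 7·57
1 = −7·157 + 11·100
1 = 11·257 − 18·157
1 = −18·5040 + 353·257
So 257·353 ≡ 1 (mod 5040), hence d = 353.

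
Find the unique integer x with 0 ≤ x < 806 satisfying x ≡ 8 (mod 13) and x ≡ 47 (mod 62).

Write x = 8 + 13·k. Then 13·k ≡ 47 − 8 ≡ 39 (mod 62).
Need 13⁻¹ mod 62. Extended Euclid on (62, 13):
62 = 4*13 + 10
13 = 1*10 + 3
10 = 3*3 + 1
3 = 3*1 + 0
Back-substitute:
1 = 10 − 3·3
1 = −3·13 + 4·10
1 = 4·62 − 19·13
13⁻¹ ≡ 43 (mod 62), so k ≡ 43·39 ≡ 3 (mod 62).
x = 8 + 13·3 = 47.

47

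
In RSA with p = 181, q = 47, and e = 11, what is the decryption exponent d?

3011

φ(n) = (p−1)(q−1) = 180·46 = 8280.
Need d with 11·d ≡ 1 (mod 8280). Apply the extended Euclidean algorithm:
8280 = 752·11 + 8
11 = 1·8 + 3
8 = 2·3 + 2
3 = 1·2 + 1
2 = 2·1 + 0
Back-substitute:
1 = 3 − 2
1 = −8 + 3·3
1 = 3·11 − 4·8
1 = −4·8280 + 3011·11
So 11·3011 ≡ 1 (mod 8280), hence d = 3011.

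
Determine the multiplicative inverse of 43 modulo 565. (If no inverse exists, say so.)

92

Run Euclid on (565, 43):
565 = 13·43 + 6
43 = 7·6 + 1
6 = 6·1 + 0
The gcd is 1. Working backward:
1 = 43 − 7·6
1 = −7·565 + 92·43
So 43·92 ≡ 1 (mod 565).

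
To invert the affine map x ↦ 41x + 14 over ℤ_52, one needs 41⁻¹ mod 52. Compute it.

33

Run Euclid on (52, 41):
52 = 1×41 + 11
41 = 3×11 + 8
11 = 1×8 + 3
8 = 2×3 + 2
3 = 1×2 + 1
2 = 2×1 + 0
gcd = 1, so the inverse exists. Back-substitute:
1 = 3 − 2
1 = −8 + 3·3
1 = 3·11 − 4·8
1 = −4·41 + 15·11
1 = 15·52 − 19·41
So 41·(-19) ≡ 1 (mod 52), and -19 ≡ 33 (mod 52).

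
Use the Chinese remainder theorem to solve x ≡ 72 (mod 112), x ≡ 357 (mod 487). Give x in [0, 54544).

Write x = 72 + 112·k. Then 112·k ≡ 357 − 72 ≡ 285 (mod 487).
Need 112⁻¹ mod 487. Extended Euclid on (487, 112):
487 = 4·112 + 39
112 = 2·39 + 34
39 = 1·34 + 5
34 = 6·5 + 4
5 = 1·4 + 1
4 = 4·1 + 0
Back-substitute:
1 = 5 − 4
1 = −34 + 7·5
1 = 7·39 − 8·34
1 = −8·112 + 23·39
1 = 23·487 − 100·112
112⁻¹ ≡ 387 (mod 487), so k ≡ 387·285 ≡ 233 (mod 487).
x = 72 + 112·233 = 26168.

26168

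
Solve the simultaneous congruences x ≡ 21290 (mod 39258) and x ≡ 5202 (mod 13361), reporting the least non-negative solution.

250016234

Write x = 21290 + 39258·k. Then 39258·k ≡ 5202 − 21290 ≡ 10634 (mod 13361).
Need 39258⁻¹ mod 13361. Extended Euclid on (13361, 12536):
13361 = 1×12536 + 825
12536 = 15×825 + 161
825 = 5×161 + 20
161 = 8×20 + 1
20 = 20×1 + 0
Back-substitute:
1 = 161 − 8·20
1 = −8·825 + 41·161
1 = 41·12536 − 623·825
1 = −623·13361 + 664·12536
39258⁻¹ ≡ 664 (mod 13361), so k ≡ 664·10634 ≡ 6368 (mod 13361).
x = 21290 + 39258·6368 = 250016234.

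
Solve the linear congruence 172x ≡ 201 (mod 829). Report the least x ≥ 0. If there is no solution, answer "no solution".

First find gcd(172, 829):
829 = 4·172 + 141
172 = 1·141 + 31
141 = 4·31 + 17
31 = 1·17 + 14
17 = 1·14 + 3
14 = 4·3 + 2
3 = 1·2 + 1
2 = 2·1 + 0
gcd = 1, so a unique solution mod 829 exists.
Back-substitute for the Bézout coefficients:
1 = 3 − 2
1 = −14 + 5·3
1 = 5·17 − 6·14
1 = −6·31 + 11·17
1 = 11·141 − 50·31
1 = −50·172 + 61·141
1 = 61·829 − 294·172
So 172·(-294) ≡ 1 (mod 829), giving 172⁻¹ ≡ 535.
x ≡ 172⁻¹·201 ≡ 535·201 ≡ 594 (mod 829).

594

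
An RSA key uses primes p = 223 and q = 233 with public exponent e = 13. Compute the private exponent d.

27733

φ(n) = (p−1)(q−1) = 222·232 = 51504.
Need d with 13·d ≡ 1 (mod 51504). Apply the extended Euclidean algorithm:
51504 = 3961·13 + 11
13 = 1·11 + 2
11 = 5·2 + 1
2 = 2·1 + 0
Back-substitute:
1 = 11 − 5·2
1 = −5·13 + 6·11
1 = 6·51504 − 23771·13
So 13·(-23771) ≡ 1 (mod 51504), hence d ≡ -23771 ≡ 27733 (mod 51504).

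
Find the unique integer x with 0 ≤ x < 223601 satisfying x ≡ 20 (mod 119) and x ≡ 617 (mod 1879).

152816

Write x = 20 + 119·k. Then 119·k ≡ 617 − 20 ≡ 597 (mod 1879).
Need 119⁻¹ mod 1879. Extended Euclid on (1879, 119):
1879 = 15×119 + 94
119 = 1×94 + 25
94 = 3×25 + 19
25 = 1×19 + 6
19 = 3×6 + 1
6 = 6×1 + 0
Back-substitute:
1 = 19 − 3·6
1 = −3·25 + 4·19
1 = 4·94 − 15·25
1 = −15·119 + 19·94
1 = 19·1879 − 300·119
119⁻¹ ≡ 1579 (mod 1879), so k ≡ 1579·597 ≡ 1284 (mod 1879).
x = 20 + 119·1284 = 152816.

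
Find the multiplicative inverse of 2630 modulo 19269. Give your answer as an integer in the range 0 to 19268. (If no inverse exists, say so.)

8726

Apply the Euclidean algorithm to 19269 and 2630:
19269 = 7·2630 + 859
2630 = 3·859 + 53
859 = 16·53 + 11
53 = 4·11 + 9
11 = 1·9 + 2
9 = 4·2 + 1
2 = 2·1 + 0
Since gcd(2630, 19269) = 1, back-substitute to write 1 as a combination:
1 = 9 − 4·2
1 = −4·11 + 5·9
1 = 5·53 − 24·11
1 = −24·859 + 389·53
1 = 389·2630 − 1191·859
1 = −1191·19269 + 8726·2630
So 2630·8726 ≡ 1 (mod 19269).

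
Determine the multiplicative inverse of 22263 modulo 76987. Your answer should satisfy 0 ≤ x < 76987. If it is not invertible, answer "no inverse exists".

Run Euclid on (76987, 22263):
76987 = 3·22263 + 10198
22263 = 2·10198 + 1867
10198 = 5·1867 + 863
1867 = 2·863 + 141
863 = 6·141 + 17
141 = 8·17 + 5
17 = 3·5 + 2
5 = 2·2 + 1
2 = 2·1 + 0
gcd = 1, so the inverse exists. Back-substitute:
1 = 5 − 2·2
1 = −2·17 + 7·5
1 = 7·141 − 58·17
1 = −58·863 + 355·141
1 = 355·1867 − 768·863
1 = −768·10198 + 4195·1867
1 = 4195·22263 − 9158·10198
1 = −9158·76987 + 31669·22263
So 22263·31669 ≡ 1 (mod 76987).

31669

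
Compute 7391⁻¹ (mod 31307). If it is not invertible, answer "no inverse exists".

Extended Euclidean algorithm:
31307 = 4·7391 + 1743
7391 = 4·1743 + 419
1743 = 4·419 + 67
419 = 6·67 + 17
67 = 3·17 + 16
17 = 1·16 + 1
16 = 16·1 + 0
Since gcd(7391, 31307) = 1, back-substitute to write 1 as a combination:
1 = 17 − 16
1 = −67 + 4·17
1 = 4·419 − 25·67
1 = −25·1743 + 104·419
1 = 104·7391 − 441·1743
1 = −441·31307 + 1868·7391
So 7391·1868 ≡ 1 (mod 31307).

1868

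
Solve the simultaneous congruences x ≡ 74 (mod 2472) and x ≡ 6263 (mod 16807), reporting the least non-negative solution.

11250146

Write x = 74 + 2472·k. Then 2472·k ≡ 6263 − 74 ≡ 6189 (mod 16807).
Need 2472⁻¹ mod 16807. Extended Euclid on (16807, 2472):
16807 = 6*2472 + 1975
2472 = 1*1975 + 497
1975 = 3*497 + 484
497 = 1*484 + 13
484 = 37*13 + 3
13 = 4*3 + 1
3 = 3*1 + 0
Back-substitute:
1 = 13 − 4·3
1 = −4·484 + 149·13
1 = 149·497 − 153·484
1 = −153·1975 + 608·497
1 = 608·2472 − 761·1975
1 = −761·16807 + 5174·2472
2472⁻¹ ≡ 5174 (mod 16807), so k ≡ 5174·6189 ≡ 4551 (mod 16807).
x = 74 + 2472·4551 = 11250146.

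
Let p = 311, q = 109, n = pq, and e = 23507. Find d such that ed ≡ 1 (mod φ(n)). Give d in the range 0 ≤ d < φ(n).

φ(n) = (p−1)(q−1) = 310·108 = 33480.
Need d with 23507·d ≡ 1 (mod 33480). Apply the extended Euclidean algorithm:
33480 = 1·23507 + 9973
23507 = 2·9973 + 3561
9973 = 2·3561 + 2851
3561 = 1·2851 + 710
2851 = 4·710 + 11
710 = 64·11 + 6
11 = 1·6 + 5
6 = 1·5 + 1
5 = 5·1 + 0
Back-substitute:
1 = 6 − 5
1 = −11 + 2·6
1 = 2·710 − 129·11
1 = −129·2851 + 518·710
1 = 518·3561 − 647·2851
1 = −647·9973 + 1812·3561
1 = 1812·23507 − 4271·9973
1 = −4271·33480 + 6083·23507
So 23507·6083 ≡ 1 (mod 33480), hence d = 6083.

6083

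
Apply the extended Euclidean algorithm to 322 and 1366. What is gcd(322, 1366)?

2

Apply Euclid's algorithm to 1366 and 322:
1366 = 4·322 + 78
322 = 4·78 + 10
78 = 7·10 + 8
10 = 1·8 + 2
8 = 4·2 + 0
gcd(322, 1366) = 2.
Express as a combination:
2 = 10 − 8
2 = −78 + 8·10
2 = 8·322 − 33·78
2 = −33·1366 + 140·322
So 2 = (-33)·1366 + (140)·322.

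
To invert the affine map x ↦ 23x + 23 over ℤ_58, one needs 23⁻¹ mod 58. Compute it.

53

Run Euclid on (58, 23):
58 = 2·23 + 12
23 = 1·12 + 11
12 = 1·11 + 1
11 = 11·1 + 0
Since gcd(23, 58) = 1, back-substitute to write 1 as a combination:
1 = 12 − 11
1 = −23 + 2·12
1 = 2·58 − 5·23
Hence 23⁻¹ ≡ -5 ≡ 53 (mod 58).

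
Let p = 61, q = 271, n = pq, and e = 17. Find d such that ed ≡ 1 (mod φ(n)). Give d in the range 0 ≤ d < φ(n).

φ(n) = (p−1)(q−1) = 60·270 = 16200.
Need d with 17·d ≡ 1 (mod 16200). Apply the extended Euclidean algorithm:
16200 = 952*17 + 16
17 = 1*16 + 1
16 = 16*1 + 0
Back-substitute:
1 = 17 − 16
1 = −16200 + 953·17
So 17·953 ≡ 1 (mod 16200), hence d = 953.

953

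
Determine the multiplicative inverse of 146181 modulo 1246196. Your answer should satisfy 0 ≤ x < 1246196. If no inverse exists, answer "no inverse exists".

Compute gcd(146181, 1246196):
1246196 = 8*146181 + 76748
146181 = 1*76748 + 69433
76748 = 1*69433 + 7315
69433 = 9*7315 + 3598
7315 = 2*3598 + 119
3598 = 30*119 + 28
119 = 4*28 + 7
28 = 4*7 + 0
Since gcd = 7 > 1, 146181 is not a unit mod 1246196.

no inverse exists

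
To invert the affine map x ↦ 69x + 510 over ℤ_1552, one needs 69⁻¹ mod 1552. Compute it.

45

Run Euclid on (1552, 69):
1552 = 22*69 + 34
69 = 2*34 + 1
34 = 34*1 + 0
gcd = 1, so the inverse exists. Back-substitute:
1 = 69 − 2·34
1 = −2·1552 + 45·69
So 69·45 ≡ 1 (mod 1552).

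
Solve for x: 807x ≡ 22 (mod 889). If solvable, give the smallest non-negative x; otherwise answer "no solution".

802

First find gcd(807, 889):
889 = 1*807 + 82
807 = 9*82 + 69
82 = 1*69 + 13
69 = 5*13 + 4
13 = 3*4 + 1
4 = 4*1 + 0
gcd = 1, so a unique solution mod 889 exists.
Back-substitute for the Bézout coefficients:
1 = 13 − 3·4
1 = −3·69 + 16·13
1 = 16·82 − 19·69
1 = −19·807 + 187·82
1 = 187·889 − 206·807
So 807·(-206) ≡ 1 (mod 889), giving 807⁻¹ ≡ 683.
x ≡ 807⁻¹·22 ≡ 683·22 ≡ 802 (mod 889).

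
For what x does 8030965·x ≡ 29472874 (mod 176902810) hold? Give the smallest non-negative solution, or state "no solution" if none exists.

gcd(8030965, 176902810):
176902810 = 22×8030965 + 221580
8030965 = 36×221580 + 54085
221580 = 4×54085 + 5240
54085 = 10×5240 + 1685
5240 = 3×1685 + 185
1685 = 9×185 + 20
185 = 9×20 + 5
20 = 4×5 + 0
gcd = 5, but 5 ∤ 29472874, so the congruence has no solution.

no solution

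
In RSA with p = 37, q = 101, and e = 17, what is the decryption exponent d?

φ(n) = (p−1)(q−1) = 36·100 = 3600.
Need d with 17·d ≡ 1 (mod 3600). Apply the extended Euclidean algorithm:
3600 = 211·17 + 13
17 = 1·13 + 4
13 = 3·4 + 1
4 = 4·1 + 0
Back-substitute:
1 = 13 − 3·4
1 = −3·17 + 4·13
1 = 4·3600 − 847·17
So 17·(-847) ≡ 1 (mod 3600), hence d ≡ -847 ≡ 2753 (mod 3600).

2753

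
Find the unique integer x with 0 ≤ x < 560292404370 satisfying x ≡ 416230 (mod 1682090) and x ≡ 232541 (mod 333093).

Write x = 416230 + 1682090·k. Then 1682090·k ≡ 232541 − 416230 ≡ 149404 (mod 333093).
Need 1682090⁻¹ mod 333093. Extended Euclid on (333093, 16625):
333093 = 20*16625 + 593
16625 = 28*593 + 21
593 = 28*21 + 5
21 = 4*5 + 1
5 = 5*1 + 0
Back-substitute:
1 = 21 − 4·5
1 = −4·593 + 113·21
1 = 113·16625 − 3168·593
1 = −3168·333093 + 63473·16625
1682090⁻¹ ≡ 63473 (mod 333093), so k ≡ 63473·149404 ≡ 295475 (mod 333093).
x = 416230 + 1682090·295475 = 497015958980.

497015958980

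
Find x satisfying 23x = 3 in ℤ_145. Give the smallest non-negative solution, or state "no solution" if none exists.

101

First find gcd(23, 145):
145 = 6*23 + 7
23 = 3*7 + 2
7 = 3*2 + 1
2 = 2*1 + 0
gcd = 1, so a unique solution mod 145 exists.
Back-substitute for the Bézout coefficients:
1 = 7 − 3·2
1 = −3·23 + 10·7
1 = 10·145 − 63·23
So 23·(-63) ≡ 1 (mod 145), giving 23⁻¹ ≡ 82.
x ≡ 23⁻¹·3 ≡ 82·3 ≡ 101 (mod 145).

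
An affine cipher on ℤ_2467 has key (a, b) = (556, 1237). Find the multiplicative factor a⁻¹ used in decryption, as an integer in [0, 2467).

1868

gcd(2467, 556) by repeated division:
2467 = 4·556 + 243
556 = 2·243 + 70
243 = 3·70 + 33
70 = 2·33 + 4
33 = 8·4 + 1
4 = 4·1 + 0
Since gcd(556, 2467) = 1, back-substitute to write 1 as a combination:
1 = 33 − 8·4
1 = −8·70 + 17·33
1 = 17·243 − 59·70
1 = −59·556 + 135·243
1 = 135·2467 − 599·556
So 556·(-599) ≡ 1 (mod 2467), and -599 ≡ 1868 (mod 2467).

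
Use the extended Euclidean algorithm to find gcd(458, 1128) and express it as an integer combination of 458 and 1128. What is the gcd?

Euclidean algorithm:
1128 = 2×458 + 212
458 = 2×212 + 34
212 = 6×34 + 8
34 = 4×8 + 2
8 = 4×2 + 0
gcd(458, 1128) = 2.
Express as a combination:
2 = 34 − 4·8
2 = −4·212 + 25·34
2 = 25·458 − 54·212
2 = −54·1128 + 133·458
So 2 = (-54)·1128 + (133)·458.

2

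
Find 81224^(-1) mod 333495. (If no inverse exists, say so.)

69344

Run Euclid on (333495, 81224):
333495 = 4*81224 + 8599
81224 = 9*8599 + 3833
8599 = 2*3833 + 933
3833 = 4*933 + 101
933 = 9*101 + 24
101 = 4*24 + 5
24 = 4*5 + 4
5 = 1*4 + 1
4 = 4*1 + 0
gcd = 1, so the inverse exists. Back-substitute:
1 = 5 − 4
1 = −24 + 5·5
1 = 5·101 − 21·24
1 = −21·933 + 194·101
1 = 194·3833 − 797·933
1 = −797·8599 + 1788·3833
1 = 1788·81224 − 16889·8599
1 = −16889·333495 + 69344·81224
So 81224·69344 ≡ 1 (mod 333495).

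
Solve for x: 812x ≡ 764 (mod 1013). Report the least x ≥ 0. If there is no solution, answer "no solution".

First find gcd(812, 1013):
1013 = 1*812 + 201
812 = 4*201 + 8
201 = 25*8 + 1
8 = 8*1 + 0
gcd = 1, so a unique solution mod 1013 exists.
Back-substitute for the Bézout coefficients:
1 = 201 − 25·8
1 = −25·812 + 101·201
1 = 101·1013 − 126·812
So 812·(-126) ≡ 1 (mod 1013), giving 812⁻¹ ≡ 887.
x ≡ 812⁻¹·764 ≡ 887·764 ≡ 984 (mod 1013).

984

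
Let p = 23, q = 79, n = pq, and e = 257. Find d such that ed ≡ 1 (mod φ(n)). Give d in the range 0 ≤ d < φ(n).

641

φ(n) = (p−1)(q−1) = 22·78 = 1716.
Need d with 257·d ≡ 1 (mod 1716). Apply the extended Euclidean algorithm:
1716 = 6·257 + 174
257 = 1·174 + 83
174 = 2·83 + 8
83 = 10·8 + 3
8 = 2·3 + 2
3 = 1·2 + 1
2 = 2·1 + 0
Back-substitute:
1 = 3 − 2
1 = −8 + 3·3
1 = 3·83 − 31·8
1 = −31·174 + 65·83
1 = 65·257 − 96·174
1 = −96·1716 + 641·257
So 257·641 ≡ 1 (mod 1716), hence d = 641.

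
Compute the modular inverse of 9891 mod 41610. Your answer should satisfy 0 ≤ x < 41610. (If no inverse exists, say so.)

no inverse exists

Compute gcd(9891, 41610):
41610 = 4*9891 + 2046
9891 = 4*2046 + 1707
2046 = 1*1707 + 339
1707 = 5*339 + 12
339 = 28*12 + 3
12 = 4*3 + 0
Since gcd = 3 > 1, 9891 is not a unit mod 41610.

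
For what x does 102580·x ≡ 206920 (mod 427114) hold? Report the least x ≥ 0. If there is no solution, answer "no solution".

First find gcd(102580, 427114):
427114 = 4*102580 + 16794
102580 = 6*16794 + 1816
16794 = 9*1816 + 450
1816 = 4*450 + 16
450 = 28*16 + 2
16 = 8*2 + 0
gcd = 2 and 2 | 206920, so solutions exist. Divide through by 2: 51290x ≡ 103460 (mod 213557).
Now find 51290⁻¹ mod 213557:
213557 = 4*51290 + 8397
51290 = 6*8397 + 908
8397 = 9*908 + 225
908 = 4*225 + 8
225 = 28*8 + 1
8 = 8*1 + 0
Back-substitute:
1 = 225 − 28·8
1 = −28·908 + 113·225
1 = 113·8397 − 1045·908
1 = −1045·51290 + 6383·8397
1 = 6383·213557 − 26577·51290
So 51290·(-26577) ≡ 1 (mod 213557), i.e. 51290⁻¹ ≡ 186980.
Then x ≡ 186980·103460 ≡ 103512 (mod 213557); the smallest non-negative solution is x = 103512.

103512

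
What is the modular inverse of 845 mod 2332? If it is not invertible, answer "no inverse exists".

gcd(2332, 845) by repeated division:
2332 = 2·845 + 642
845 = 1·642 + 203
642 = 3·203 + 33
203 = 6·33 + 5
33 = 6·5 + 3
5 = 1·3 + 2
3 = 1·2 + 1
2 = 2·1 + 0
The gcd is 1. Working backward:
1 = 3 − 2
1 = −5 + 2·3
1 = 2·33 − 13·5
1 = −13·203 + 80·33
1 = 80·642 − 253·203
1 = −253·845 + 333·642
1 = 333·2332 − 919·845
So 845·(-919) ≡ 1 (mod 2332), and -919 ≡ 1413 (mod 2332).

1413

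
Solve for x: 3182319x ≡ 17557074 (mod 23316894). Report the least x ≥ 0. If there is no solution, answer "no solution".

First find gcd(3182319, 23316894):
23316894 = 7×3182319 + 1040661
3182319 = 3×1040661 + 60336
1040661 = 17×60336 + 14949
60336 = 4×14949 + 540
14949 = 27×540 + 369
540 = 1×369 + 171
369 = 2×171 + 27
171 = 6×27 + 9
27 = 3×9 + 0
gcd = 9 and 9 | 17557074, so solutions exist. Divide through by 9: 353591x ≡ 1950786 (mod 2590766).
Now find 353591⁻¹ mod 2590766:
2590766 = 7*353591 + 115629
353591 = 3*115629 + 6704
115629 = 17*6704 + 1661
6704 = 4*1661 + 60
1661 = 27*60 + 41
60 = 1*41 + 19
41 = 2*19 + 3
19 = 6*3 + 1
3 = 3*1 + 0
Back-substitute:
1 = 19 − 6·3
1 = −6·41 + 13·19
1 = 13·60 − 19·41
1 = −19·1661 + 526·60
1 = 526·6704 − 2123·1661
1 = −2123·115629 + 36617·6704
1 = 36617·353591 − 111974·115629
1 = −111974·2590766 + 820435·353591
So 353591⁻¹ ≡ 820435 (mod 2590766).
Then x ≡ 820435·1950786 ≡ 781622 (mod 2590766); the smallest non-negative solution is x = 781622.

781622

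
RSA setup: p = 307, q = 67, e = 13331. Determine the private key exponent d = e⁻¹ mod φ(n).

φ(n) = (p−1)(q−1) = 306·66 = 20196.
Need d with 13331·d ≡ 1 (mod 20196). Apply the extended Euclidean algorithm:
20196 = 1·13331 + 6865
13331 = 1·6865 + 6466
6865 = 1·6466 + 399
6466 = 16·399 + 82
399 = 4·82 + 71
82 = 1·71 + 11
71 = 6·11 + 5
11 = 2·5 + 1
5 = 5·1 + 0
Back-substitute:
1 = 11 − 2·5
1 = −2·71 + 13·11
1 = 13·82 − 15·71
1 = −15·399 + 73·82
1 = 73·6466 − 1183·399
1 = −1183·6865 + 1256·6466
1 = 1256·13331 − 2439·6865
1 = −2439·20196 + 3695·13331
So 13331·3695 ≡ 1 (mod 20196), hence d = 3695.

3695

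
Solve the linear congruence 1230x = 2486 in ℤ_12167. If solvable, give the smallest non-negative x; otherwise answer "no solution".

First find gcd(1230, 12167):
12167 = 9×1230 + 1097
1230 = 1×1097 + 133
1097 = 8×133 + 33
133 = 4×33 + 1
33 = 33×1 + 0
gcd = 1, so a unique solution mod 12167 exists.
Back-substitute for the Bézout coefficients:
1 = 133 − 4·33
1 = −4·1097 + 33·133
1 = 33·1230 − 37·1097
1 = −37·12167 + 366·1230
So 1230·(366) ≡ 1 (mod 12167), giving 1230⁻¹ ≡ 366.
x ≡ 1230⁻¹·2486 ≡ 366·2486 ≡ 9518 (mod 12167).

9518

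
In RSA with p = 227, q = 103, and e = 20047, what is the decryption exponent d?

5623

φ(n) = (p−1)(q−1) = 226·102 = 23052.
Need d with 20047·d ≡ 1 (mod 23052). Apply the extended Euclidean algorithm:
23052 = 1×20047 + 3005
20047 = 6×3005 + 2017
3005 = 1×2017 + 988
2017 = 2×988 + 41
988 = 24×41 + 4
41 = 10×4 + 1
4 = 4×1 + 0
Back-substitute:
1 = 41 − 10·4
1 = −10·988 + 241·41
1 = 241·2017 − 492·988
1 = −492·3005 + 733·2017
1 = 733·20047 − 4890·3005
1 = −4890·23052 + 5623·20047
So 20047·5623 ≡ 1 (mod 23052), hence d = 5623.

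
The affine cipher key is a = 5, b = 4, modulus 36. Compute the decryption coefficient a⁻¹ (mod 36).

Extended Euclidean algorithm:
36 = 7×5 + 1
5 = 5×1 + 0
Since gcd(5, 36) = 1, back-substitute to write 1 as a combination:
1 = 36 − 7·5
So 5·(-7) ≡ 1 (mod 36), and -7 ≡ 29 (mod 36).

29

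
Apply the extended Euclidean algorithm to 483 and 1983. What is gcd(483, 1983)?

Euclidean algorithm:
1983 = 4·483 + 51
483 = 9·51 + 24
51 = 2·24 + 3
24 = 8·3 + 0
gcd(483, 1983) = 3.
Working backward:
3 = 51 − 2·24
3 = −2·483 + 19·51
3 = 19·1983 − 78·483
So 3 = (19)·1983 + (-78)·483.

3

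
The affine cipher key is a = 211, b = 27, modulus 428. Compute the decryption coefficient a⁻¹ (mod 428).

71

Extended Euclidean algorithm:
428 = 2*211 + 6
211 = 35*6 + 1
6 = 6*1 + 0
Since gcd(211, 428) = 1, back-substitute to write 1 as a combination:
1 = 211 − 35·6
1 = −35·428 + 71·211
So 211·71 ≡ 1 (mod 428).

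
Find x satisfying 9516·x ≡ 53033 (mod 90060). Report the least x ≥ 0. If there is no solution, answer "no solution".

gcd(9516, 90060):
90060 = 9*9516 + 4416
9516 = 2*4416 + 684
4416 = 6*684 + 312
684 = 2*312 + 60
312 = 5*60 + 12
60 = 5*12 + 0
gcd = 12, but 12 ∤ 53033, so the congruence has no solution.

no solution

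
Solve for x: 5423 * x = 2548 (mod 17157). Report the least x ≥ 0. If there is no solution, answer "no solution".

First find gcd(5423, 17157):
17157 = 3·5423 + 888
5423 = 6·888 + 95
888 = 9·95 + 33
95 = 2·33 + 29
33 = 1·29 + 4
29 = 7·4 + 1
4 = 4·1 + 0
gcd = 1, so a unique solution mod 17157 exists.
Back-substitute for the Bézout coefficients:
1 = 29 − 7·4
1 = −7·33 + 8·29
1 = 8·95 − 23·33
1 = −23·888 + 215·95
1 = 215·5423 − 1313·888
1 = −1313·17157 + 4154·5423
So 5423·(4154) ≡ 1 (mod 17157), giving 5423⁻¹ ≡ 4154.
x ≡ 5423⁻¹·2548 ≡ 4154·2548 ≡ 15680 (mod 17157).

15680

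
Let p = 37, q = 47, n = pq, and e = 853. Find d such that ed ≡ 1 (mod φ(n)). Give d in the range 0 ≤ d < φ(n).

1093

φ(n) = (p−1)(q−1) = 36·46 = 1656.
Need d with 853·d ≡ 1 (mod 1656). Apply the extended Euclidean algorithm:
1656 = 1*853 + 803
853 = 1*803 + 50
803 = 16*50 + 3
50 = 16*3 + 2
3 = 1*2 + 1
2 = 2*1 + 0
Back-substitute:
1 = 3 − 2
1 = −50 + 17·3
1 = 17·803 − 273·50
1 = −273·853 + 290·803
1 = 290·1656 − 563·853
So 853·(-563) ≡ 1 (mod 1656), hence d ≡ -563 ≡ 1093 (mod 1656).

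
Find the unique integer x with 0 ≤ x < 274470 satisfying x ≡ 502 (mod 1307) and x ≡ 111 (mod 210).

205701

Write x = 502 + 1307·k. Then 1307·k ≡ 111 − 502 ≡ 29 (mod 210).
Need 1307⁻¹ mod 210. Extended Euclid on (210, 47):
210 = 4·47 + 22
47 = 2·22 + 3
22 = 7·3 + 1
3 = 3·1 + 0
Back-substitute:
1 = 22 − 7·3
1 = −7·47 + 15·22
1 = 15·210 − 67·47
1307⁻¹ ≡ 143 (mod 210), so k ≡ 143·29 ≡ 157 (mod 210).
x = 502 + 1307·157 = 205701.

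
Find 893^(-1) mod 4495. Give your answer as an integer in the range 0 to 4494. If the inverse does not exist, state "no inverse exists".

2547

Extended Euclidean algorithm:
4495 = 5*893 + 30
893 = 29*30 + 23
30 = 1*23 + 7
23 = 3*7 + 2
7 = 3*2 + 1
2 = 2*1 + 0
Since gcd(893, 4495) = 1, back-substitute to write 1 as a combination:
1 = 7 − 3·2
1 = −3·23 + 10·7
1 = 10·30 − 13·23
1 = −13·893 + 387·30
1 = 387·4495 − 1948·893
Hence 893⁻¹ ≡ -1948 ≡ 2547 (mod 4495).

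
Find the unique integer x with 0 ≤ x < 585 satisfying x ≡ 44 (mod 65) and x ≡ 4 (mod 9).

499

Write x = 44 + 65·k. Then 65·k ≡ 4 − 44 ≡ 5 (mod 9).
Need 65⁻¹ mod 9. Extended Euclid on (9, 2):
9 = 4×2 + 1
2 = 2×1 + 0
Back-substitute:
1 = 9 − 4·2
65⁻¹ ≡ 5 (mod 9), so k ≡ 5·5 ≡ 7 (mod 9).
x = 44 + 65·7 = 499.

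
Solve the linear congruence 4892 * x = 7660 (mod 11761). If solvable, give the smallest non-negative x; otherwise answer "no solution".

First find gcd(4892, 11761):
11761 = 2×4892 + 1977
4892 = 2×1977 + 938
1977 = 2×938 + 101
938 = 9×101 + 29
101 = 3×29 + 14
29 = 2×14 + 1
14 = 14×1 + 0
gcd = 1, so a unique solution mod 11761 exists.
Back-substitute for the Bézout coefficients:
1 = 29 − 2·14
1 = −2·101 + 7·29
1 = 7·938 − 65·101
1 = −65·1977 + 137·938
1 = 137·4892 − 339·1977
1 = −339·11761 + 815·4892
So 4892·(815) ≡ 1 (mod 11761), giving 4892⁻¹ ≡ 815.
x ≡ 4892⁻¹·7660 ≡ 815·7660 ≡ 9570 (mod 11761).

9570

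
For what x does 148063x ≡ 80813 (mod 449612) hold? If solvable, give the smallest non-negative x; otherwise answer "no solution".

First find gcd(148063, 449612):
449612 = 3*148063 + 5423
148063 = 27*5423 + 1642
5423 = 3*1642 + 497
1642 = 3*497 + 151
497 = 3*151 + 44
151 = 3*44 + 19
44 = 2*19 + 6
19 = 3*6 + 1
6 = 6*1 + 0
gcd = 1, so a unique solution mod 449612 exists.
Back-substitute for the Bézout coefficients:
1 = 19 − 3·6
1 = −3·44 + 7·19
1 = 7·151 − 24·44
1 = −24·497 + 79·151
1 = 79·1642 − 261·497
1 = −261·5423 + 862·1642
1 = 862·148063 − 23535·5423
1 = −23535·449612 + 71467·148063
So 148063·(71467) ≡ 1 (mod 449612), giving 148063⁻¹ ≡ 71467.
x ≡ 148063⁻¹·80813 ≡ 71467·80813 ≡ 196531 (mod 449612).

196531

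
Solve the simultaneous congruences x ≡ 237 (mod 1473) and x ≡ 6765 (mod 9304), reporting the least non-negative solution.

Write x = 237 + 1473·k. Then 1473·k ≡ 6765 − 237 ≡ 6528 (mod 9304).
Need 1473⁻¹ mod 9304. Extended Euclid on (9304, 1473):
9304 = 6·1473 + 466
1473 = 3·466 + 75
466 = 6·75 + 16
75 = 4·16 + 11
16 = 1·11 + 5
11 = 2·5 + 1
5 = 5·1 + 0
Back-substitute:
1 = 11 − 2·5
1 = −2·16 + 3·11
1 = 3·75 − 14·16
1 = −14·466 + 87·75
1 = 87·1473 − 275·466
1 = −275·9304 + 1737·1473
1473⁻¹ ≡ 1737 (mod 9304), so k ≡ 1737·6528 ≡ 6864 (mod 9304).
x = 237 + 1473·6864 = 10110909.

10110909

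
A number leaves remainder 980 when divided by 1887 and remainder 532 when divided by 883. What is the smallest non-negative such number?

1646444

Write x = 980 + 1887·k. Then 1887·k ≡ 532 − 980 ≡ 435 (mod 883).
Need 1887⁻¹ mod 883. Extended Euclid on (883, 121):
883 = 7·121 + 36
121 = 3·36 + 13
36 = 2·13 + 10
13 = 1·10 + 3
10 = 3·3 + 1
3 = 3·1 + 0
Back-substitute:
1 = 10 − 3·3
1 = −3·13 + 4·10
1 = 4·36 − 11·13
1 = −11·121 + 37·36
1 = 37·883 − 270·121
1887⁻¹ ≡ 613 (mod 883), so k ≡ 613·435 ≡ 872 (mod 883).
x = 980 + 1887·872 = 1646444.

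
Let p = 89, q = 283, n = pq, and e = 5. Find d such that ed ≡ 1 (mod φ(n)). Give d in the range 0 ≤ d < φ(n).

19853

φ(n) = (p−1)(q−1) = 88·282 = 24816.
Need d with 5·d ≡ 1 (mod 24816). Apply the extended Euclidean algorithm:
24816 = 4963*5 + 1
5 = 5*1 + 0
Back-substitute:
1 = 24816 − 4963·5
So 5·(-4963) ≡ 1 (mod 24816), hence d ≡ -4963 ≡ 19853 (mod 24816).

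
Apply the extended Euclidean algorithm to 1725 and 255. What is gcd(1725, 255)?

15

Euclidean algorithm:
1725 = 6×255 + 195
255 = 1×195 + 60
195 = 3×60 + 15
60 = 4×15 + 0
gcd(1725, 255) = 15.
Express as a combination:
15 = 195 − 3·60
15 = −3·255 + 4·195
15 = 4·1725 − 27·255
So 15 = (4)·1725 + (-27)·255.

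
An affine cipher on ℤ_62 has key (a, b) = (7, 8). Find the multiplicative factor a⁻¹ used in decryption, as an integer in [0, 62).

Apply the Euclidean algorithm to 62 and 7:
62 = 8×7 + 6
7 = 1×6 + 1
6 = 6×1 + 0
Since gcd(7, 62) = 1, back-substitute to write 1 as a combination:
1 = 7 − 6
1 = −62 + 9·7
So 7·9 ≡ 1 (mod 62).

9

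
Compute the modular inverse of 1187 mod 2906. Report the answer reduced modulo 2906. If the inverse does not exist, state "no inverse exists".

Run Euclid on (2906, 1187):
2906 = 2·1187 + 532
1187 = 2·532 + 123
532 = 4·123 + 40
123 = 3·40 + 3
40 = 13·3 + 1
3 = 3·1 + 0
Since gcd(1187, 2906) = 1, back-substitute to write 1 as a combination:
1 = 40 − 13·3
1 = −13·123 + 40·40
1 = 40·532 − 173·123
1 = −173·1187 + 386·532
1 = 386·2906 − 945·1187
So 1187·(-945) ≡ 1 (mod 2906), and -945 ≡ 1961 (mod 2906).

1961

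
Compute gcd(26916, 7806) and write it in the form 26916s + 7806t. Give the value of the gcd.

Euclidean algorithm:
26916 = 3×7806 + 3498
7806 = 2×3498 + 810
3498 = 4×810 + 258
810 = 3×258 + 36
258 = 7×36 + 6
36 = 6×6 + 0
gcd(26916, 7806) = 6.
Working backward:
6 = 258 − 7·36
6 = −7·810 + 22·258
6 = 22·3498 − 95·810
6 = −95·7806 + 212·3498
6 = 212·26916 − 731·7806
So 6 = (212)·26916 + (-731)·7806.

6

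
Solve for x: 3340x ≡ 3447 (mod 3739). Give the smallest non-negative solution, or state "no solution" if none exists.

First find gcd(3340, 3739):
3739 = 1×3340 + 399
3340 = 8×399 + 148
399 = 2×148 + 103
148 = 1×103 + 45
103 = 2×45 + 13
45 = 3×13 + 6
13 = 2×6 + 1
6 = 6×1 + 0
gcd = 1, so a unique solution mod 3739 exists.
Back-substitute for the Bézout coefficients:
1 = 13 − 2·6
1 = −2·45 + 7·13
1 = 7·103 − 16·45
1 = −16·148 + 23·103
1 = 23·399 − 62·148
1 = −62·3340 + 519·399
1 = 519·3739 − 581·3340
So 3340·(-581) ≡ 1 (mod 3739), giving 3340⁻¹ ≡ 3158.
x ≡ 3340⁻¹·3447 ≡ 3158·3447 ≡ 1397 (mod 3739).

1397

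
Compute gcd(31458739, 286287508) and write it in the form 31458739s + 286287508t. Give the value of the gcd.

Euclidean algorithm:
286287508 = 9·31458739 + 3158857
31458739 = 9·3158857 + 3029026
3158857 = 1·3029026 + 129831
3029026 = 23·129831 + 42913
129831 = 3·42913 + 1092
42913 = 39·1092 + 325
1092 = 3·325 + 117
325 = 2·117 + 91
117 = 1·91 + 26
91 = 3·26 + 13
26 = 2·13 + 0
gcd(31458739, 286287508) = 13.
Working backward:
13 = 91 − 3·26
13 = −3·117 + 4·91
13 = 4·325 − 11·117
13 = −11·1092 + 37·325
13 = 37·42913 − 1454·1092
13 = −1454·129831 + 4399·42913
13 = 4399·3029026 − 102631·129831
13 = −102631·3158857 + 107030·3029026
13 = 107030·31458739 − 1065901·3158857
13 = −1065901·286287508 + 9700139·31458739
So 13 = (-1065901)·286287508 + (9700139)·31458739.

13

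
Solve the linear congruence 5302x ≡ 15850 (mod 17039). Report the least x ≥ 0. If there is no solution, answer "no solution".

gcd(5302, 17039):
17039 = 3×5302 + 1133
5302 = 4×1133 + 770
1133 = 1×770 + 363
770 = 2×363 + 44
363 = 8×44 + 11
44 = 4×11 + 0
gcd = 11, but 11 ∤ 15850, so the congruence has no solution.

no solution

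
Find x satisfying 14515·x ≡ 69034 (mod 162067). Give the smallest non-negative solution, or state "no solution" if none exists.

73228

First find gcd(14515, 162067):
162067 = 11*14515 + 2402
14515 = 6*2402 + 103
2402 = 23*103 + 33
103 = 3*33 + 4
33 = 8*4 + 1
4 = 4*1 + 0
gcd = 1, so a unique solution mod 162067 exists.
Back-substitute for the Bézout coefficients:
1 = 33 − 8·4
1 = −8·103 + 25·33
1 = 25·2402 − 583·103
1 = −583·14515 + 3523·2402
1 = 3523·162067 − 39336·14515
So 14515·(-39336) ≡ 1 (mod 162067), giving 14515⁻¹ ≡ 122731.
x ≡ 14515⁻¹·69034 ≡ 122731·69034 ≡ 73228 (mod 162067).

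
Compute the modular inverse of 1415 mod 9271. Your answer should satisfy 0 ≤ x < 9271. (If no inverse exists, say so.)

1009

Apply the Euclidean algorithm to 9271 and 1415:
9271 = 6·1415 + 781
1415 = 1·781 + 634
781 = 1·634 + 147
634 = 4·147 + 46
147 = 3·46 + 9
46 = 5·9 + 1
9 = 9·1 + 0
Since gcd(1415, 9271) = 1, back-substitute to write 1 as a combination:
1 = 46 − 5·9
1 = −5·147 + 16·46
1 = 16·634 − 69·147
1 = −69·781 + 85·634
1 = 85·1415 − 154·781
1 = −154·9271 + 1009·1415
So 1415·1009 ≡ 1 (mod 9271).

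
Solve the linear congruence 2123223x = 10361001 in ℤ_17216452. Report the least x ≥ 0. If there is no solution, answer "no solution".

First find gcd(2123223, 17216452):
17216452 = 8*2123223 + 230668
2123223 = 9*230668 + 47211
230668 = 4*47211 + 41824
47211 = 1*41824 + 5387
41824 = 7*5387 + 4115
5387 = 1*4115 + 1272
4115 = 3*1272 + 299
1272 = 4*299 + 76
299 = 3*76 + 71
76 = 1*71 + 5
71 = 14*5 + 1
5 = 5*1 + 0
gcd = 1, so a unique solution mod 17216452 exists.
Back-substitute for the Bézout coefficients:
1 = 71 − 14·5
1 = −14·76 + 15·71
1 = 15·299 − 59·76
1 = −59·1272 + 251·299
1 = 251·4115 − 812·1272
1 = −812·5387 + 1063·4115
1 = 1063·41824 − 8253·5387
1 = −8253·47211 + 9316·41824
1 = 9316·230668 − 45517·47211
1 = −45517·2123223 + 418969·230668
1 = 418969·17216452 − 3397269·2123223
So 2123223·(-3397269) ≡ 1 (mod 17216452), giving 2123223⁻¹ ≡ 13819183.
x ≡ 2123223⁻¹·10361001 ≡ 13819183·10361001 ≡ 14689991 (mod 17216452).

14689991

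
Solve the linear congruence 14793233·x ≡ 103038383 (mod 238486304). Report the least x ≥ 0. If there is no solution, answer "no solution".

17149567

First find gcd(14793233, 238486304):
238486304 = 16×14793233 + 1794576
14793233 = 8×1794576 + 436625
1794576 = 4×436625 + 48076
436625 = 9×48076 + 3941
48076 = 12×3941 + 784
3941 = 5×784 + 21
784 = 37×21 + 7
21 = 3×7 + 0
gcd = 7 and 7 | 103038383, so solutions exist. Divide through by 7: 2113319x ≡ 14719769 (mod 34069472).
Now find 2113319⁻¹ mod 34069472:
34069472 = 16×2113319 + 256368
2113319 = 8×256368 + 62375
256368 = 4×62375 + 6868
62375 = 9×6868 + 563
6868 = 12×563 + 112
563 = 5×112 + 3
112 = 37×3 + 1
3 = 3×1 + 0
Back-substitute:
1 = 112 − 37·3
1 = −37·563 + 186·112
1 = 186·6868 − 2269·563
1 = −2269·62375 + 20607·6868
1 = 20607·256368 − 84697·62375
1 = −84697·2113319 + 698183·256368
1 = 698183·34069472 − 11255625·2113319
So 2113319·(-11255625) ≡ 1 (mod 34069472), i.e. 2113319⁻¹ ≡ 22813847.
Then x ≡ 22813847·14719769 ≡ 17149567 (mod 34069472); the smallest non-negative solution is x = 17149567.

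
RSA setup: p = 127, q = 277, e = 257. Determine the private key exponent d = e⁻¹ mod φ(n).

φ(n) = (p−1)(q−1) = 126·276 = 34776.
Need d with 257·d ≡ 1 (mod 34776). Apply the extended Euclidean algorithm:
34776 = 135·257 + 81
257 = 3·81 + 14
81 = 5·14 + 11
14 = 1·11 + 3
11 = 3·3 + 2
3 = 1·2 + 1
2 = 2·1 + 0
Back-substitute:
1 = 3 − 2
1 = −11 + 4·3
1 = 4·14 − 5·11
1 = −5·81 + 29·14
1 = 29·257 − 92·81
1 = −92·34776 + 12449·257
So 257·12449 ≡ 1 (mod 34776), hence d = 12449.

12449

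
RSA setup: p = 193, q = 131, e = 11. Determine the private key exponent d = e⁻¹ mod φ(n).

22691

φ(n) = (p−1)(q−1) = 192·130 = 24960.
Need d with 11·d ≡ 1 (mod 24960). Apply the extended Euclidean algorithm:
24960 = 2269·11 + 1
11 = 11·1 + 0
Back-substitute:
1 = 24960 − 2269·11
So 11·(-2269) ≡ 1 (mod 24960), hence d ≡ -2269 ≡ 22691 (mod 24960).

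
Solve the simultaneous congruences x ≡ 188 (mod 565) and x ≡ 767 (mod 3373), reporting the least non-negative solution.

Write x = 188 + 565·k. Then 565·k ≡ 767 − 188 ≡ 579 (mod 3373).
Need 565⁻¹ mod 3373. Extended Euclid on (3373, 565):
3373 = 5*565 + 548
565 = 1*548 + 17
548 = 32*17 + 4
17 = 4*4 + 1
4 = 4*1 + 0
Back-substitute:
1 = 17 − 4·4
1 = −4·548 + 129·17
1 = 129·565 − 133·548
1 = −133·3373 + 794·565
565⁻¹ ≡ 794 (mod 3373), so k ≡ 794·579 ≡ 998 (mod 3373).
x = 188 + 565·998 = 564058.

564058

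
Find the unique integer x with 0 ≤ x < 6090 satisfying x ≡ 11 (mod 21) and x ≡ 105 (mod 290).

Write x = 11 + 21·k. Then 21·k ≡ 105 − 11 ≡ 94 (mod 290).
Need 21⁻¹ mod 290. Extended Euclid on (290, 21):
290 = 13×21 + 17
21 = 1×17 + 4
17 = 4×4 + 1
4 = 4×1 + 0
Back-substitute:
1 = 17 − 4·4
1 = −4·21 + 5·17
1 = 5·290 − 69·21
21⁻¹ ≡ 221 (mod 290), so k ≡ 221·94 ≡ 184 (mod 290).
x = 11 + 21·184 = 3875.

3875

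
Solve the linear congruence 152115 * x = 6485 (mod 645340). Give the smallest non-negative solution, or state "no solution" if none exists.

First find gcd(152115, 645340):
645340 = 4*152115 + 36880
152115 = 4*36880 + 4595
36880 = 8*4595 + 120
4595 = 38*120 + 35
120 = 3*35 + 15
35 = 2*15 + 5
15 = 3*5 + 0
gcd = 5 and 5 | 6485, so solutions exist. Divide through by 5: 30423x ≡ 1297 (mod 129068).
Now find 30423⁻¹ mod 129068:
129068 = 4·30423 + 7376
30423 = 4·7376 + 919
7376 = 8·919 + 24
919 = 38·24 + 7
24 = 3·7 + 3
7 = 2·3 + 1
3 = 3·1 + 0
Back-substitute:
1 = 7 − 2·3
1 = −2·24 + 7·7
1 = 7·919 − 268·24
1 = −268·7376 + 2151·919
1 = 2151·30423 − 8872·7376
1 = −8872·129068 + 37639·30423
So 30423⁻¹ ≡ 37639 (mod 129068).
Then x ≡ 37639·1297 ≡ 30079 (mod 129068); the smallest non-negative solution is x = 30079.

30079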